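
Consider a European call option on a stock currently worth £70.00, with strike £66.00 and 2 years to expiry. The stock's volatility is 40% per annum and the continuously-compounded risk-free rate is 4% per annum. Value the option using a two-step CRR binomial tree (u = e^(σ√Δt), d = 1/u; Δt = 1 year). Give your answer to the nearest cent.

CRR parameters: u = e^(σ√Δt) = e^(0.4·√1) = 1.4918, d = 1/u = 0.6703
Per-period rate: rΔt = 0.04·1 = 0.04, so R = e^0.04 = 1.0408
Risk-neutral probability p = (e^0.04 − 0.6703)/(1.4918 − 0.6703) = 0.3705/0.8215 = 0.4510
Terminal stock prices: S_uu = 155.8, S_ud = 70, S_dd = 31.45
Terminal payoffs (S − K): max(89.79, 0) = 89.79, max(4, 0) = 4, max(-34.55, 0) = 0
Node u (S = 104.4): V_u = e^(−0.04)·[0.4510·89.7879 + 0.5490·4.0000] = 41.0156
Node d (S = 46.92): V_d = e^(−0.04)·[0.4510·4.0000 + 0.5490·0.0000] = 1.7332
Node 0 (S = 70): V_0 = e^(−0.04)·[0.4510·41.0156 + 0.5490·1.7332] = 18.6866

£18.69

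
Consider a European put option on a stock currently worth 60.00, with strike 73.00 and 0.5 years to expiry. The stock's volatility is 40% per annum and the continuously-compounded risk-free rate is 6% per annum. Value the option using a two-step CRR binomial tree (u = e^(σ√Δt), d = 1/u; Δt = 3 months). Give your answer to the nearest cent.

14.65

CRR parameters: u = e^(σ√Δt) = e^(0.4·√0.25) = 1.2214, d = 1/u = 0.8187
Per-period rate: rΔt = 0.06·0.25 = 0.015, so R = e^0.015 = 1.0151
Risk-neutral probability p = (e^0.015 − 0.8187)/(1.2214 − 0.8187) = 0.1964/0.4027 = 0.4877
Terminal stock prices: S_uu = 89.51, S_ud = 60, S_dd = 40.22
Terminal payoffs (K − S): max(-16.51, 0) = 0, max(13, 0) = 13, max(32.78, 0) = 32.78
Node u (S = 73.28): V_u = e^(−0.015)·[0.4877·0.0000 + 0.5123·13.0000] = 6.5608
Node d (S = 49.12): V_d = e^(−0.015)·[0.4877·13.0000 + 0.5123·32.7808] = 22.7893
Node 0 (S = 60): V_0 = e^(−0.015)·[0.4877·6.5608 + 0.5123·22.7893] = 14.6532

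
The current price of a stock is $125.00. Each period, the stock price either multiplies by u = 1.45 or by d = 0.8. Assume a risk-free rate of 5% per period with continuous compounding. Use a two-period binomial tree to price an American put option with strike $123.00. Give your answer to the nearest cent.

Risk-neutral probability p = (e^0.05 − 0.8)/(1.45 − 0.8) = 0.2513/0.6500 = 0.3866
Terminal stock prices: S_uu = 262.8, S_ud = 145, S_dd = 80
Terminal payoffs (K − S): max(-139.8, 0) = 0, max(-22, 0) = 0, max(43, 0) = 43
Node u (S = 181.2): continuation = e^(−0.05)·[0.3866·0.0000 + 0.6134·0.0000] = 0.0000; exercise value = 0.0000 ≤ continuation, so V_u = 0.0000
Node d (S = 100): continuation = e^(−0.05)·[0.3866·0.0000 + 0.6134·43.0000] = 25.0910; exercise value = 23.0000 ≤ continuation, so V_d = 25.0910
Node 0 (S = 125): continuation = e^(−0.05)·[0.3866·0.0000 + 0.6134·25.0910] = 14.6409; exercise value = 0.0000 ≤ continuation, so V_0 = 14.6409

$14.64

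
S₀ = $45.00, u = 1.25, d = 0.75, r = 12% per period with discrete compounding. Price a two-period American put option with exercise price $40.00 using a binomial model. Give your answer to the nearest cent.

$1.45

Risk-neutral probability p = (1 + 0.12 − 0.75)/(1.25 − 0.75) = 0.3700/0.5000 = 0.7400
Terminal stock prices: S_uu = 70.31, S_ud = 42.19, S_dd = 25.31
Terminal payoffs (K − S): max(-30.31, 0) = 0, max(-2.188, 0) = 0, max(14.69, 0) = 14.69
Node u (S = 56.25): continuation = 1/1.12·[0.7400·0.0000 + 0.2600·0.0000] = 0.0000; exercise value = 0.0000 ≤ continuation, so V_u = 0.0000
Node d (S = 33.75): continuation = 1/1.12·[0.7400·0.0000 + 0.2600·14.6875] = 3.4096; exercise value = 6.2500 > continuation, so V_d = 6.2500 (exercise)
Node 0 (S = 45): continuation = 1/1.12·[0.7400·0.0000 + 0.2600·6.2500] = 1.4509; exercise value = 0.0000 ≤ continuation, so V_0 = 1.4509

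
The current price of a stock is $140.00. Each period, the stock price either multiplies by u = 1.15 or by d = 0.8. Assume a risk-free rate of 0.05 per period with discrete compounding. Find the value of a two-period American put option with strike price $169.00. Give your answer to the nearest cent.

$29.00

Risk-neutral probability p = (1 + 0.05 − 0.8)/(1.15 − 0.8) = 0.2500/0.3500 = 0.7143
Terminal stock prices: S_uu = 185.1, S_ud = 128.8, S_dd = 89.6
Terminal payoffs (K − S): max(-16.15, 0) = 0, max(40.2, 0) = 40.2, max(79.4, 0) = 79.4
Node u (S = 161): continuation = 1/1.05·[0.7143·0.0000 + 0.2857·40.2000] = 10.9388; exercise value = 8.0000 ≤ continuation, so V_u = 10.9388
Node d (S = 112): continuation = 1/1.05·[0.7143·40.2000 + 0.2857·79.4000] = 48.9524; exercise value = 57.0000 > continuation, so V_d = 57.0000 (exercise)
Node 0 (S = 140): continuation = 1/1.05·[0.7143·10.9388 + 0.2857·57.0000] = 22.9515; exercise value = 29.0000 > continuation, so V_0 = 29.0000 (exercise)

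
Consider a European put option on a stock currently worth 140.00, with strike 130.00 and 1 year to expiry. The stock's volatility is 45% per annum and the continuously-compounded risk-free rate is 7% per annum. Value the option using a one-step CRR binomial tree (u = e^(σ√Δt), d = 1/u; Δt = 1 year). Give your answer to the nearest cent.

20.23

CRR parameters: u = e^(σ√Δt) = e^(0.45·√1) = 1.5683, d = 1/u = 0.6376
Per-period rate: rΔt = 0.07·1 = 0.07, so R = e^0.07 = 1.0725
Risk-neutral probability p = (e^0.07 − 0.6376)/(1.5683 − 0.6376) = 0.4349/0.9307 = 0.4673
Terminal stock prices: S_u = 219.6, S_d = 89.27
Terminal payoffs (K − S): max(-89.56, 0) = 0, max(40.73, 0) = 40.73
Node 0 (S = 140): V_0 = e^(−0.07)·[0.4673·0.0000 + 0.5327·40.7321] = 20.2322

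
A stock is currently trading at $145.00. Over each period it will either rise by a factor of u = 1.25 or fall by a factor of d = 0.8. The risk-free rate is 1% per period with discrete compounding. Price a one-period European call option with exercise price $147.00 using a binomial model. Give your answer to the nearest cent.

$15.83

Risk-neutral probability p = (1 + 0.01 − 0.8)/(1.25 − 0.8) = 0.2100/0.4500 = 0.4667
Terminal stock prices: S_u = 181.2, S_d = 116
Terminal payoffs (S − K): max(34.25, 0) = 34.25, max(-31, 0) = 0
Node 0 (S = 145): V_0 = 1/1.01·[0.4667·34.2500 + 0.5333·0.0000] = 15.8251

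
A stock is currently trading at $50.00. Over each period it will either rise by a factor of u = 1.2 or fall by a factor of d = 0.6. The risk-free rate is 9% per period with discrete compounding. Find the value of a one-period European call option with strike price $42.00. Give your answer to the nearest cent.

$13.49

Risk-neutral probability p = (1 + 0.09 − 0.6)/(1.2 − 0.6) = 0.4900/0.6000 = 0.8167
Terminal stock prices: S_u = 60, S_d = 30
Terminal payoffs (S − K): max(18, 0) = 18, max(-12, 0) = 0
Node 0 (S = 50): V_0 = 1/1.09·[0.8167·18.0000 + 0.1833·0.0000] = 13.4862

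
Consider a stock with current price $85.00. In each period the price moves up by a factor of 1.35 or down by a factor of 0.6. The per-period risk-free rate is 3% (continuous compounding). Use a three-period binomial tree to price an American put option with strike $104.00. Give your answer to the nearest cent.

$31.43

Risk-neutral probability p = (e^0.03 − 0.6)/(1.35 − 0.6) = 0.4305/0.7500 = 0.5739
Terminal stock prices: S_uuu = 209.1, S_uud = 92.95, S_udd = 41.31, S_ddd = 18.36
Terminal payoffs (K − S): max(-105.1, 0) = 0, max(11.05, 0) = 11.05, max(62.69, 0) = 62.69, max(85.64, 0) = 85.64
Node uu (S = 154.9): continuation = e^(−0.03)·[0.5739·0.0000 + 0.4261·11.0525] = 4.5699; exercise value = 0.0000 ≤ continuation, so V_uu = 4.5699
Node ud (S = 68.85): continuation = e^(−0.03)·[0.5739·11.0525 + 0.4261·62.6900] = 32.0763; exercise value = 35.1500 > continuation, so V_ud = 35.1500 (exercise)
Node dd (S = 30.6): continuation = e^(−0.03)·[0.5739·62.6900 + 0.4261·85.6400] = 70.3263; exercise value = 73.4000 > continuation, so V_dd = 73.4000 (exercise)
Node u (S = 114.8): continuation = e^(−0.03)·[0.5739·4.5699 + 0.4261·35.1500] = 17.0787; exercise value = 0.0000 ≤ continuation, so V_u = 17.0787
Node d (S = 51): continuation = e^(−0.03)·[0.5739·35.1500 + 0.4261·73.4000] = 49.9263; exercise value = 53.0000 > continuation, so V_d = 53.0000 (exercise)
Node 0 (S = 85): continuation = e^(−0.03)·[0.5739·17.0787 + 0.4261·53.0000] = 31.4263; exercise value = 19.0000 ≤ continuation, so V_0 = 31.4263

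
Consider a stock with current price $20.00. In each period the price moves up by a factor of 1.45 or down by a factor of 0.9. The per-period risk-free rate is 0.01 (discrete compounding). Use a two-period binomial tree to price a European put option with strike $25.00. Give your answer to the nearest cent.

$5.52

Risk-neutral probability p = (1 + 0.01 − 0.9)/(1.45 − 0.9) = 0.1100/0.5500 = 0.2000
Terminal stock prices: S_uu = 42.05, S_ud = 26.1, S_dd = 16.2
Terminal payoffs (K − S): max(-17.05, 0) = 0, max(-1.1, 0) = 0, max(8.8, 0) = 8.8
Node u (S = 29): V_u = 1/1.01·[0.2000·0.0000 + 0.8000·0.0000] = 0.0000
Node d (S = 18): V_d = 1/1.01·[0.2000·0.0000 + 0.8000·8.8000] = 6.9703
Node 0 (S = 20): V_0 = 1/1.01·[0.2000·0.0000 + 0.8000·6.9703] = 5.5210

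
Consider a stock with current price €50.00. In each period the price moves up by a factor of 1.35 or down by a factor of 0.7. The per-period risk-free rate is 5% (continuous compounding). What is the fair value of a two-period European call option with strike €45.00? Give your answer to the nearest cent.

Risk-neutral probability p = (e^0.05 − 0.7)/(1.35 − 0.7) = 0.3513/0.6500 = 0.5404
Terminal stock prices: S_uu = 91.13, S_ud = 47.25, S_dd = 24.5
Terminal payoffs (S − K): max(46.13, 0) = 46.13, max(2.25, 0) = 2.25, max(-20.5, 0) = 0
Node u (S = 67.5): V_u = e^(−0.05)·[0.5404·46.1250 + 0.4596·2.2500] = 24.6947
Node d (S = 35): V_d = e^(−0.05)·[0.5404·2.2500 + 0.4596·0.0000] = 1.1566
Node 0 (S = 50): V_0 = e^(−0.05)·[0.5404·24.6947 + 0.4596·1.1566] = 13.2002

€13.20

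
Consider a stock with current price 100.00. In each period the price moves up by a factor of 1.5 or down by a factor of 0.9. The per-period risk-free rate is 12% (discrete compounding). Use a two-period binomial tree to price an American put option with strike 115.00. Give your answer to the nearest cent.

Risk-neutral probability p = (1 + 0.12 − 0.9)/(1.5 − 0.9) = 0.2200/0.6000 = 0.3667
Terminal stock prices: S_uu = 225, S_ud = 135, S_dd = 81
Terminal payoffs (K − S): max(-110, 0) = 0, max(-20, 0) = 0, max(34, 0) = 34
Node u (S = 150): continuation = 1/1.12·[0.3667·0.0000 + 0.6333·0.0000] = 0.0000; exercise value = 0.0000 ≤ continuation, so V_u = 0.0000
Node d (S = 90): continuation = 1/1.12·[0.3667·0.0000 + 0.6333·34.0000] = 19.2262; exercise value = 25.0000 > continuation, so V_d = 25.0000 (exercise)
Node 0 (S = 100): continuation = 1/1.12·[0.3667·0.0000 + 0.6333·25.0000] = 14.1369; exercise value = 15.0000 > continuation, so V_0 = 15.0000 (exercise)

15.00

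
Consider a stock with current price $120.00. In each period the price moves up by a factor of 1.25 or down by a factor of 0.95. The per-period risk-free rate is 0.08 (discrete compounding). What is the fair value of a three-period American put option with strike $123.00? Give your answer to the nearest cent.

Risk-neutral probability p = (1 + 0.08 − 0.95)/(1.25 − 0.95) = 0.1300/0.3000 = 0.4333
Terminal stock prices: S_uuu = 234.4, S_uud = 178.1, S_udd = 135.4, S_ddd = 102.9
Terminal payoffs (K − S): max(-111.4, 0) = 0, max(-55.12, 0) = 0, max(-12.38, 0) = 0, max(20.12, 0) = 20.12
Node uu (S = 187.5): continuation = 1/1.08·[0.4333·0.0000 + 0.5667·0.0000] = 0.0000; exercise value = 0.0000 ≤ continuation, so V_uu = 0.0000
Node ud (S = 142.5): continuation = 1/1.08·[0.4333·0.0000 + 0.5667·0.0000] = 0.0000; exercise value = 0.0000 ≤ continuation, so V_ud = 0.0000
Node dd (S = 108.3): continuation = 1/1.08·[0.4333·0.0000 + 0.5667·20.1150] = 10.5542; exercise value = 14.7000 > continuation, so V_dd = 14.7000 (exercise)
Node u (S = 150): continuation = 1/1.08·[0.4333·0.0000 + 0.5667·0.0000] = 0.0000; exercise value = 0.0000 ≤ continuation, so V_u = 0.0000
Node d (S = 114): continuation = 1/1.08·[0.4333·0.0000 + 0.5667·14.7000] = 7.7130; exercise value = 9.0000 > continuation, so V_d = 9.0000 (exercise)
Node 0 (S = 120): continuation = 1/1.08·[0.4333·0.0000 + 0.5667·9.0000] = 4.7222; exercise value = 3.0000 ≤ continuation, so V_0 = 4.7222

$4.72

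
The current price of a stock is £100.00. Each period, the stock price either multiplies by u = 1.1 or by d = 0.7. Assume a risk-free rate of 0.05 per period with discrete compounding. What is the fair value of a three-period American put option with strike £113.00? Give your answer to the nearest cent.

£13.00

Risk-neutral probability p = (1 + 0.05 − 0.7)/(1.1 − 0.7) = 0.3500/0.4000 = 0.8750
Terminal stock prices: S_uuu = 133.1, S_uud = 84.7, S_udd = 53.9, S_ddd = 34.3
Terminal payoffs (K − S): max(-20.1, 0) = 0, max(28.3, 0) = 28.3, max(59.1, 0) = 59.1, max(78.7, 0) = 78.7
Node uu (S = 121): continuation = 1/1.05·[0.8750·0.0000 + 0.1250·28.3000] = 3.3690; exercise value = 0.0000 ≤ continuation, so V_uu = 3.3690
Node ud (S = 77): continuation = 1/1.05·[0.8750·28.3000 + 0.1250·59.1000] = 30.6190; exercise value = 36.0000 > continuation, so V_ud = 36.0000 (exercise)
Node dd (S = 49): continuation = 1/1.05·[0.8750·59.1000 + 0.1250·78.7000] = 58.6190; exercise value = 64.0000 > continuation, so V_dd = 64.0000 (exercise)
Node u (S = 110): continuation = 1/1.05·[0.8750·3.3690 + 0.1250·36.0000] = 7.0933; exercise value = 3.0000 ≤ continuation, so V_u = 7.0933
Node d (S = 70): continuation = 1/1.05·[0.8750·36.0000 + 0.1250·64.0000] = 37.6190; exercise value = 43.0000 > continuation, so V_d = 43.0000 (exercise)
Node 0 (S = 100): continuation = 1/1.05·[0.8750·7.0933 + 0.1250·43.0000] = 11.0301; exercise value = 13.0000 > continuation, so V_0 = 13.0000 (exercise)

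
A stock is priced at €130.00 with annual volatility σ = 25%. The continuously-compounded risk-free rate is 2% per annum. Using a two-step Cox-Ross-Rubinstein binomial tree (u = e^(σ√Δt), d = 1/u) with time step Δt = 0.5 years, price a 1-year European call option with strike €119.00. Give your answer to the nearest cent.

CRR parameters: u = e^(σ√Δt) = e^(0.25·√0.5) = 1.1934, d = 1/u = 0.8380
Per-period rate: rΔt = 0.02·0.5 = 0.01, so R = e^0.01 = 1.0101
Risk-neutral probability p = (e^0.01 − 0.8380)/(1.1934 − 0.8380) = 0.1721/0.3554 = 0.4842
Terminal stock prices: S_uu = 185.1, S_ud = 130, S_dd = 91.28
Terminal payoffs (S − K): max(66.14, 0) = 66.14, max(11, 0) = 11, max(-27.72, 0) = 0
Node u (S = 155.1): V_u = e^(−0.01)·[0.4842·66.1355 + 0.5158·11.0000] = 37.3215
Node d (S = 108.9): V_d = e^(−0.01)·[0.4842·11.0000 + 0.5158·0.0000] = 5.2732
Node 0 (S = 130): V_0 = e^(−0.01)·[0.4842·37.3215 + 0.5158·5.2732] = 20.5841

€20.58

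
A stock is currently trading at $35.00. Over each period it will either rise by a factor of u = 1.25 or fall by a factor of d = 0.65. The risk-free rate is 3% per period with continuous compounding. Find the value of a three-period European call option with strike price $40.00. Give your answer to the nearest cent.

$6.61

Risk-neutral probability p = (e^0.03 − 0.65)/(1.25 − 0.65) = 0.3805/0.6000 = 0.6341
Terminal stock prices: S_uuu = 68.36, S_uud = 35.55, S_udd = 18.48, S_ddd = 9.612
Terminal payoffs (S − K): max(28.36, 0) = 28.36, max(-4.453, 0) = 0, max(-21.52, 0) = 0, max(-30.39, 0) = 0
Node uu (S = 54.69): V_uu = e^(−0.03)·[0.6341·28.3594 + 0.3659·0.0000] = 17.4510
Node ud (S = 28.44): V_ud = e^(−0.03)·[0.6341·0.0000 + 0.3659·0.0000] = 0.0000
Node dd (S = 14.79): V_dd = e^(−0.03)·[0.6341·0.0000 + 0.3659·0.0000] = 0.0000
Node u (S = 43.75): V_u = e^(−0.03)·[0.6341·17.4510 + 0.3659·0.0000] = 10.7385
Node d (S = 22.75): V_d = e^(−0.03)·[0.6341·0.0000 + 0.3659·0.0000] = 0.0000
Node 0 (S = 35): V_0 = e^(−0.03)·[0.6341·10.7385 + 0.3659·0.0000] = 6.6079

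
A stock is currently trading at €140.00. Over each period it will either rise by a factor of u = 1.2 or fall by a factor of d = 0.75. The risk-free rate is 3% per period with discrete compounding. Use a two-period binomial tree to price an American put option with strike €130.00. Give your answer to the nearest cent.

€10.06

Risk-neutral probability p = (1 + 0.03 − 0.75)/(1.2 − 0.75) = 0.2800/0.4500 = 0.6222
Terminal stock prices: S_uu = 201.6, S_ud = 126, S_dd = 78.75
Terminal payoffs (K − S): max(-71.6, 0) = 0, max(4, 0) = 4, max(51.25, 0) = 51.25
Node u (S = 168): continuation = 1/1.03·[0.6222·0.0000 + 0.3778·4.0000] = 1.4671; exercise value = 0.0000 ≤ continuation, so V_u = 1.4671
Node d (S = 105): continuation = 1/1.03·[0.6222·4.0000 + 0.3778·51.2500] = 21.2136; exercise value = 25.0000 > continuation, so V_d = 25.0000 (exercise)
Node 0 (S = 140): continuation = 1/1.03·[0.6222·1.4671 + 0.3778·25.0000] = 10.0556; exercise value = 0.0000 ≤ continuation, so V_0 = 10.0556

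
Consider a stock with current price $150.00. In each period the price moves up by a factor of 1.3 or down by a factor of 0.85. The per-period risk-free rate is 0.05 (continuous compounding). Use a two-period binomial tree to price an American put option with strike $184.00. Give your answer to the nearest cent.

Risk-neutral probability p = (e^0.05 − 0.85)/(1.3 − 0.85) = 0.2013/0.4500 = 0.4473
Terminal stock prices: S_uu = 253.5, S_ud = 165.8, S_dd = 108.4
Terminal payoffs (K − S): max(-69.5, 0) = 0, max(18.25, 0) = 18.25, max(75.63, 0) = 75.63
Node u (S = 195): continuation = e^(−0.05)·[0.4473·0.0000 + 0.5527·18.2500] = 9.5954; exercise value = 0.0000 ≤ continuation, so V_u = 9.5954
Node d (S = 127.5): continuation = e^(−0.05)·[0.4473·18.2500 + 0.5527·75.6250] = 47.5262; exercise value = 56.5000 > continuation, so V_d = 56.5000 (exercise)
Node 0 (S = 150): continuation = e^(−0.05)·[0.4473·9.5954 + 0.5527·56.5000] = 33.7886; exercise value = 34.0000 > continuation, so V_0 = 34.0000 (exercise)

$34.00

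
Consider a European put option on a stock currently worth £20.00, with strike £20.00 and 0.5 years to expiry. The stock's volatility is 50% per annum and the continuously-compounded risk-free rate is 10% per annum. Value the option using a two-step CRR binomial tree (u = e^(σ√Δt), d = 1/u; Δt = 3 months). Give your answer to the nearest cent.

£1.96

CRR parameters: u = e^(σ√Δt) = e^(0.5·√0.25) = 1.2840, d = 1/u = 0.7788
Per-period rate: rΔt = 0.1·0.25 = 0.025, so R = e^0.025 = 1.0253
Risk-neutral probability p = (e^0.025 − 0.7788)/(1.2840 − 0.7788) = 0.2465/0.5052 = 0.4879
Terminal stock prices: S_uu = 32.97, S_ud = 20, S_dd = 12.13
Terminal payoffs (K − S): max(-12.97, 0) = 0, max(0, 0) = 0, max(7.869, 0) = 7.869
Node u (S = 25.68): V_u = e^(−0.025)·[0.4879·0.0000 + 0.5121·0.0000] = 0.0000
Node d (S = 15.58): V_d = e^(−0.025)·[0.4879·0.0000 + 0.5121·7.8694] = 3.9302
Node 0 (S = 20): V_0 = e^(−0.025)·[0.4879·0.0000 + 0.5121·3.9302] = 1.9628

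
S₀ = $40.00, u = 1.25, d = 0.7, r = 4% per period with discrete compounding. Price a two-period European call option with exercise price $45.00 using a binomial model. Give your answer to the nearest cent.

$6.18

Risk-neutral probability p = (1 + 0.04 − 0.7)/(1.25 − 0.7) = 0.3400/0.5500 = 0.6182
Terminal stock prices: S_uu = 62.5, S_ud = 35, S_dd = 19.6
Terminal payoffs (S − K): max(17.5, 0) = 17.5, max(-10, 0) = 0, max(-25.4, 0) = 0
Node u (S = 50): V_u = 1/1.04·[0.6182·17.5000 + 0.3818·0.0000] = 10.4021
Node d (S = 28): V_d = 1/1.04·[0.6182·0.0000 + 0.3818·0.0000] = 0.0000
Node 0 (S = 40): V_0 = 1/1.04·[0.6182·10.4021 + 0.3818·0.0000] = 6.1831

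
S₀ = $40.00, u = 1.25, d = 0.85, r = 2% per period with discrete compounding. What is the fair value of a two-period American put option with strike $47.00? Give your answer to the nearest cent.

Risk-neutral probability p = (1 + 0.02 − 0.85)/(1.25 − 0.85) = 0.1700/0.4000 = 0.4250
Terminal stock prices: S_uu = 62.5, S_ud = 42.5, S_dd = 28.9
Terminal payoffs (K − S): max(-15.5, 0) = 0, max(4.5, 0) = 4.5, max(18.1, 0) = 18.1
Node u (S = 50): continuation = 1/1.02·[0.4250·0.0000 + 0.5750·4.5000] = 2.5368; exercise value = 0.0000 ≤ continuation, so V_u = 2.5368
Node d (S = 34): continuation = 1/1.02·[0.4250·4.5000 + 0.5750·18.1000] = 12.0784; exercise value = 13.0000 > continuation, so V_d = 13.0000 (exercise)
Node 0 (S = 40): continuation = 1/1.02·[0.4250·2.5368 + 0.5750·13.0000] = 8.3854; exercise value = 7.0000 ≤ continuation, so V_0 = 8.3854

$8.39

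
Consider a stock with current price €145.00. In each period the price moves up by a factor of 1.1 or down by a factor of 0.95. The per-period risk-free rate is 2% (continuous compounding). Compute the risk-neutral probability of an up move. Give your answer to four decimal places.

Risk-neutral probability p = (e^0.02 − 0.95)/(1.1 − 0.95) = 0.0702/0.1500 = 0.4680

p = 0.4680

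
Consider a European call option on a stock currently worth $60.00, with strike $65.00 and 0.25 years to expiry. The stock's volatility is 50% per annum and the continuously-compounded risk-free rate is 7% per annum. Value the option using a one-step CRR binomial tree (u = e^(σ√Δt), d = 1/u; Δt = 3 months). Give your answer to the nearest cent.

$5.59

CRR parameters: u = e^(σ√Δt) = e^(0.5·√0.25) = 1.2840, d = 1/u = 0.7788
Per-period rate: rΔt = 0.07·0.25 = 0.0175, so R = e^0.0175 = 1.0177
Risk-neutral probability p = (e^0.0175 − 0.7788)/(1.2840 − 0.7788) = 0.2389/0.5052 = 0.4728
Terminal stock prices: S_u = 77.04, S_d = 46.73
Terminal payoffs (S − K): max(12.04, 0) = 12.04, max(-18.27, 0) = 0
Node 0 (S = 60): V_0 = e^(−0.0175)·[0.4728·12.0415 + 0.5272·0.0000] = 5.5941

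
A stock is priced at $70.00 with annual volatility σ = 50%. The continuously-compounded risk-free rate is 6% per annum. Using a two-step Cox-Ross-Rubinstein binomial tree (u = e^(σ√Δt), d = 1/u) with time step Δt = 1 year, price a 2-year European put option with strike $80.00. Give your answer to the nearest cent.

CRR parameters: u = e^(σ√Δt) = e^(0.5·√1) = 1.6487, d = 1/u = 0.6065
Per-period rate: rΔt = 0.06·1 = 0.06, so R = e^0.06 = 1.0618
Risk-neutral probability p = (e^0.06 − 0.6065)/(1.6487 − 0.6065) = 0.4553/1.0422 = 0.4369
Terminal stock prices: S_uu = 190.3, S_ud = 70, S_dd = 25.75
Terminal payoffs (K − S): max(-110.3, 0) = 0, max(10, 0) = 10, max(54.25, 0) = 54.25
Node u (S = 115.4): V_u = e^(−0.06)·[0.4369·0.0000 + 0.5631·10.0000] = 5.3033
Node d (S = 42.46): V_d = e^(−0.06)·[0.4369·10.0000 + 0.5631·54.2484] = 32.8840
Node 0 (S = 70): V_0 = e^(−0.06)·[0.4369·5.3033 + 0.5631·32.8840] = 19.6214

$19.62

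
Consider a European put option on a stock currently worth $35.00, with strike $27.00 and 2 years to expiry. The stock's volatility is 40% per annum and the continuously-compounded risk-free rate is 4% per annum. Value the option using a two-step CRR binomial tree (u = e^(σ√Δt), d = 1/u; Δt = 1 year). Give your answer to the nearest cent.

$3.14

CRR parameters: u = e^(σ√Δt) = e^(0.4·√1) = 1.4918, d = 1/u = 0.6703
Per-period rate: rΔt = 0.04·1 = 0.04, so R = e^0.04 = 1.0408
Risk-neutral probability p = (e^0.04 − 0.6703)/(1.4918 − 0.6703) = 0.3705/0.8215 = 0.4510
Terminal stock prices: S_uu = 77.89, S_ud = 35, S_dd = 15.73
Terminal payoffs (K − S): max(-50.89, 0) = 0, max(-8, 0) = 0, max(11.27, 0) = 11.27
Node u (S = 52.21): V_u = e^(−0.04)·[0.4510·0.0000 + 0.5490·0.0000] = 0.0000
Node d (S = 23.46): V_d = e^(−0.04)·[0.4510·0.0000 + 0.5490·11.2735] = 5.9466
Node 0 (S = 35): V_0 = e^(−0.04)·[0.4510·0.0000 + 0.5490·5.9466] = 3.1367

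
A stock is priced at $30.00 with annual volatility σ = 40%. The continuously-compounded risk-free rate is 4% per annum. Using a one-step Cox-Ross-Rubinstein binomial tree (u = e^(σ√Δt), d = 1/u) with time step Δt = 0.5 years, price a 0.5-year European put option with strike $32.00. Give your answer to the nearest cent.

CRR parameters: u = e^(σ√Δt) = e^(0.4·√0.5) = 1.3269, d = 1/u = 0.7536
Per-period rate: rΔt = 0.04·0.5 = 0.02, so R = e^0.02 = 1.0202
Risk-neutral probability p = (e^0.02 − 0.7536)/(1.3269 − 0.7536) = 0.2666/0.5733 = 0.4650
Terminal stock prices: S_u = 39.81, S_d = 22.61
Terminal payoffs (K − S): max(-7.807, 0) = 0, max(9.391, 0) = 9.391
Node 0 (S = 30): V_0 = e^(−0.02)·[0.4650·0.0000 + 0.5350·9.3909] = 4.9247

$4.92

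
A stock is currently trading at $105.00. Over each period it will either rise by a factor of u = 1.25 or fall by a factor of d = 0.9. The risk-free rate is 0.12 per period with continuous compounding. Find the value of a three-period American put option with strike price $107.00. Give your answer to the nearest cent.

$3.92

Risk-neutral probability p = (e^0.12 − 0.9)/(1.25 − 0.9) = 0.2275/0.3500 = 0.6500
Terminal stock prices: S_uuu = 205.1, S_uud = 147.7, S_udd = 106.3, S_ddd = 76.55
Terminal payoffs (K − S): max(-98.08, 0) = 0, max(-40.66, 0) = 0, max(0.6875, 0) = 0.6875, max(30.45, 0) = 30.45
Node uu (S = 164.1): continuation = e^(−0.12)·[0.6500·0.0000 + 0.3500·0.0000] = 0.0000; exercise value = 0.0000 ≤ continuation, so V_uu = 0.0000
Node ud (S = 118.1): continuation = e^(−0.12)·[0.6500·0.0000 + 0.3500·0.6875] = 0.2134; exercise value = 0.0000 ≤ continuation, so V_ud = 0.2134
Node dd (S = 85.05): continuation = e^(−0.12)·[0.6500·0.6875 + 0.3500·30.4550] = 9.8505; exercise value = 21.9500 > continuation, so V_dd = 21.9500 (exercise)
Node u (S = 131.2): continuation = e^(−0.12)·[0.6500·0.0000 + 0.3500·0.2134] = 0.0663; exercise value = 0.0000 ≤ continuation, so V_u = 0.0663
Node d (S = 94.5): continuation = e^(−0.12)·[0.6500·0.2134 + 0.3500·21.9500] = 6.9370; exercise value = 12.5000 > continuation, so V_d = 12.5000 (exercise)
Node 0 (S = 105): continuation = e^(−0.12)·[0.6500·0.0663 + 0.3500·12.5000] = 3.9186; exercise value = 2.0000 ≤ continuation, so V_0 = 3.9186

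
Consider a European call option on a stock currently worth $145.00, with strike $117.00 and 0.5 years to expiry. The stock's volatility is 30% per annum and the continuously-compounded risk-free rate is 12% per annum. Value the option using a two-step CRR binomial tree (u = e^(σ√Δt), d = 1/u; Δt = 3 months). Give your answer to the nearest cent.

CRR parameters: u = e^(σ√Δt) = e^(0.3·√0.25) = 1.1618, d = 1/u = 0.8607
Per-period rate: rΔt = 0.12·0.25 = 0.03, so R = e^0.03 = 1.0305
Risk-neutral probability p = (e^0.03 − 0.8607)/(1.1618 − 0.8607) = 0.1697/0.3011 = 0.5637
Terminal stock prices: S_uu = 195.7, S_ud = 145, S_dd = 107.4
Terminal payoffs (S − K): max(78.73, 0) = 78.73, max(28, 0) = 28, max(-9.581, 0) = 0
Node u (S = 168.5): V_u = e^(−0.03)·[0.5637·78.7295 + 0.4363·28.0000] = 54.9238
Node d (S = 124.8): V_d = e^(−0.03)·[0.5637·28.0000 + 0.4363·0.0000] = 15.3173
Node 0 (S = 145): V_0 = e^(−0.03)·[0.5637·54.9238 + 0.4363·15.3173] = 36.5312

$36.53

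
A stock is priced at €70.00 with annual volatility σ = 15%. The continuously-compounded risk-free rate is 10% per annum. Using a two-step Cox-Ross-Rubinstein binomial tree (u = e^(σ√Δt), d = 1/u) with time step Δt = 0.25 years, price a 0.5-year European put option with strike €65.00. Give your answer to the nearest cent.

€0.55

CRR parameters: u = e^(σ√Δt) = e^(0.15·√0.25) = 1.0779, d = 1/u = 0.9277
Per-period rate: rΔt = 0.1·0.25 = 0.025, so R = e^0.025 = 1.0253
Risk-neutral probability p = (e^0.025 − 0.9277)/(1.0779 − 0.9277) = 0.0976/0.1501 = 0.6499
Terminal stock prices: S_uu = 81.33, S_ud = 70, S_dd = 60.25
Terminal payoffs (K − S): max(-16.33, 0) = 0, max(-5, 0) = 0, max(4.75, 0) = 4.75
Node u (S = 75.45): V_u = e^(−0.025)·[0.6499·0.0000 + 0.3501·0.0000] = 0.0000
Node d (S = 64.94): V_d = e^(−0.025)·[0.6499·0.0000 + 0.3501·4.7504] = 1.6222
Node 0 (S = 70): V_0 = e^(−0.025)·[0.6499·0.0000 + 0.3501·1.6222] = 0.5540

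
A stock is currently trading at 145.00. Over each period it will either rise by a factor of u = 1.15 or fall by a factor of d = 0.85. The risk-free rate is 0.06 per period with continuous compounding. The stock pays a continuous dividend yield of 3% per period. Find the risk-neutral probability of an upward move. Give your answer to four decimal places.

Per-period risk-free factor R = e^0.06 = 1.0618; dividend-adjusted growth = e^(0.06−0.03) = 1.0305.
Risk-neutral probability p = (1.0305 − 0.85)/(1.15 − 0.85) = 0.1805/0.3000 = 0.6015

p = 0.6015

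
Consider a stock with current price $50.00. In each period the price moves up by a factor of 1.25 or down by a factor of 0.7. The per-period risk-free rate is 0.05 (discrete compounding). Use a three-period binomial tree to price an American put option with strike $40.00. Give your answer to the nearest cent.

$3.22

Risk-neutral probability p = (1 + 0.05 − 0.7)/(1.25 − 0.7) = 0.3500/0.5500 = 0.6364
Terminal stock prices: S_uuu = 97.66, S_uud = 54.69, S_udd = 30.62, S_ddd = 17.15
Terminal payoffs (K − S): max(-57.66, 0) = 0, max(-14.69, 0) = 0, max(9.375, 0) = 9.375, max(22.85, 0) = 22.85
Node uu (S = 78.12): continuation = 1/1.05·[0.6364·0.0000 + 0.3636·0.0000] = 0.0000; exercise value = 0.0000 ≤ continuation, so V_uu = 0.0000
Node ud (S = 43.75): continuation = 1/1.05·[0.6364·0.0000 + 0.3636·9.3750] = 3.2468; exercise value = 0.0000 ≤ continuation, so V_ud = 3.2468
Node dd (S = 24.5): continuation = 1/1.05·[0.6364·9.3750 + 0.3636·22.8500] = 13.5952; exercise value = 15.5000 > continuation, so V_dd = 15.5000 (exercise)
Node u (S = 62.5): continuation = 1/1.05·[0.6364·0.0000 + 0.3636·3.2468] = 1.1244; exercise value = 0.0000 ≤ continuation, so V_u = 1.1244
Node d (S = 35): continuation = 1/1.05·[0.6364·3.2468 + 0.3636·15.5000] = 7.3357; exercise value = 5.0000 ≤ continuation, so V_d = 7.3357
Node 0 (S = 50): continuation = 1/1.05·[0.6364·1.1244 + 0.3636·7.3357] = 3.2220; exercise value = 0.0000 ≤ continuation, so V_0 = 3.2220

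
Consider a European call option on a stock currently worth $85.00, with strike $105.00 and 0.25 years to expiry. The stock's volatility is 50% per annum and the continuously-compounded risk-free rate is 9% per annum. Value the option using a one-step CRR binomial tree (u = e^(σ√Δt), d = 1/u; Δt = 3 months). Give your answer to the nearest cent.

$1.96

CRR parameters: u = e^(σ√Δt) = e^(0.5·√0.25) = 1.2840, d = 1/u = 0.7788
Per-period rate: rΔt = 0.09·0.25 = 0.0225, so R = e^0.0225 = 1.0228
Risk-neutral probability p = (e^0.0225 − 0.7788)/(1.2840 − 0.7788) = 0.2440/0.5052 = 0.4829
Terminal stock prices: S_u = 109.1, S_d = 66.2
Terminal payoffs (S − K): max(4.142, 0) = 4.142, max(-38.8, 0) = 0
Node 0 (S = 85): V_0 = e^(−0.0225)·[0.4829·4.1422 + 0.5171·0.0000] = 1.9556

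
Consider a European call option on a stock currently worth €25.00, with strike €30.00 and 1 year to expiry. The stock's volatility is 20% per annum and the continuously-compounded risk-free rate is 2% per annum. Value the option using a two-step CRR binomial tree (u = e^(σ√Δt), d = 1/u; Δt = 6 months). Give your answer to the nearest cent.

€0.78

CRR parameters: u = e^(σ√Δt) = e^(0.2·√0.5) = 1.1519, d = 1/u = 0.8681
Per-period rate: rΔt = 0.02·0.5 = 0.01, so R = e^0.01 = 1.0101
Risk-neutral probability p = (e^0.01 − 0.8681)/(1.1519 − 0.8681) = 0.1419/0.2838 = 0.5001
Terminal stock prices: S_uu = 33.17, S_ud = 25, S_dd = 18.84
Terminal payoffs (S − K): max(3.172, 0) = 3.172, max(-5, 0) = 0, max(-11.16, 0) = 0
Node u (S = 28.8): V_u = e^(−0.01)·[0.5001·3.1724 + 0.4999·0.0000] = 1.5708
Node d (S = 21.7): V_d = e^(−0.01)·[0.5001·0.0000 + 0.4999·0.0000] = 0.0000
Node 0 (S = 25): V_0 = e^(−0.01)·[0.5001·1.5708 + 0.4999·0.0000] = 0.7778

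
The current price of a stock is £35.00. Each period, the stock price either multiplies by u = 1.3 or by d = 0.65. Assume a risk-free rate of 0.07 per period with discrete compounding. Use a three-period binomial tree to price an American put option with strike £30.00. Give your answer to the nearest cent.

£3.11

Risk-neutral probability p = (1 + 0.07 − 0.65)/(1.3 − 0.65) = 0.4200/0.6500 = 0.6462
Terminal stock prices: S_uuu = 76.89, S_uud = 38.45, S_udd = 19.22, S_ddd = 9.612
Terminal payoffs (K − S): max(-46.89, 0) = 0, max(-8.448, 0) = 0, max(10.78, 0) = 10.78, max(20.39, 0) = 20.39
Node uu (S = 59.15): continuation = 1/1.07·[0.6462·0.0000 + 0.3538·0.0000] = 0.0000; exercise value = 0.0000 ≤ continuation, so V_uu = 0.0000
Node ud (S = 29.57): continuation = 1/1.07·[0.6462·0.0000 + 0.3538·10.7762] = 3.5637; exercise value = 0.4250 ≤ continuation, so V_ud = 3.5637
Node dd (S = 14.79): continuation = 1/1.07·[0.6462·10.7762 + 0.3538·20.3881] = 13.2499; exercise value = 15.2125 > continuation, so V_dd = 15.2125 (exercise)
Node u (S = 45.5): continuation = 1/1.07·[0.6462·0.0000 + 0.3538·3.5637] = 1.1785; exercise value = 0.0000 ≤ continuation, so V_u = 1.1785
Node d (S = 22.75): continuation = 1/1.07·[0.6462·3.5637 + 0.3538·15.2125] = 7.1828; exercise value = 7.2500 > continuation, so V_d = 7.2500 (exercise)
Node 0 (S = 35): continuation = 1/1.07·[0.6462·1.1785 + 0.3538·7.2500] = 3.1092; exercise value = 0.0000 ≤ continuation, so V_0 = 3.1092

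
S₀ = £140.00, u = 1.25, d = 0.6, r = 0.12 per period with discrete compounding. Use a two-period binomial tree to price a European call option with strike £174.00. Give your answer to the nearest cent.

£22.83

Risk-neutral probability p = (1 + 0.12 − 0.6)/(1.25 − 0.6) = 0.5200/0.6500 = 0.8000
Terminal stock prices: S_uu = 218.8, S_ud = 105, S_dd = 50.4
Terminal payoffs (S − K): max(44.75, 0) = 44.75, max(-69, 0) = 0, max(-123.6, 0) = 0
Node u (S = 175): V_u = 1/1.12·[0.8000·44.7500 + 0.2000·0.0000] = 31.9643
Node d (S = 84): V_d = 1/1.12·[0.8000·0.0000 + 0.2000·0.0000] = 0.0000
Node 0 (S = 140): V_0 = 1/1.12·[0.8000·31.9643 + 0.2000·0.0000] = 22.8316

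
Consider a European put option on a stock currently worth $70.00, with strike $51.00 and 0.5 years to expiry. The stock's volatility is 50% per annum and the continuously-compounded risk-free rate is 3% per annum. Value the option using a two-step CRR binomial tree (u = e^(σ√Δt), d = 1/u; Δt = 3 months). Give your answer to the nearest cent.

CRR parameters: u = e^(σ√Δt) = e^(0.5·√0.25) = 1.2840, d = 1/u = 0.7788
Per-period rate: rΔt = 0.03·0.25 = 0.0075, so R = e^0.0075 = 1.0075
Risk-neutral probability p = (e^0.0075 − 0.7788)/(1.2840 − 0.7788) = 0.2287/0.5052 = 0.4527
Terminal stock prices: S_uu = 115.4, S_ud = 70, S_dd = 42.46
Terminal payoffs (K − S): max(-64.41, 0) = 0, max(-19, 0) = 0, max(8.543, 0) = 8.543
Node u (S = 89.88): V_u = e^(−0.0075)·[0.4527·0.0000 + 0.5473·0.0000] = 0.0000
Node d (S = 54.52): V_d = e^(−0.0075)·[0.4527·0.0000 + 0.5473·8.5429] = 4.6404
Node 0 (S = 70): V_0 = e^(−0.0075)·[0.4527·0.0000 + 0.5473·4.6404] = 2.5206

$2.52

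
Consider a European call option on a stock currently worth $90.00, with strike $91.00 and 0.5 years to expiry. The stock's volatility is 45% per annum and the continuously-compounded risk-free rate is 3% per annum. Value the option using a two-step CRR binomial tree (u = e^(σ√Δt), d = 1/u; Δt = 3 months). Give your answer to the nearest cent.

CRR parameters: u = e^(σ√Δt) = e^(0.45·√0.25) = 1.2523, d = 1/u = 0.7985
Per-period rate: rΔt = 0.03·0.25 = 0.0075, so R = e^0.0075 = 1.0075
Risk-neutral probability p = (e^0.0075 − 0.7985)/(1.2523 − 0.7985) = 0.2090/0.4538 = 0.4606
Terminal stock prices: S_uu = 141.1, S_ud = 90, S_dd = 57.39
Terminal payoffs (S − K): max(50.15, 0) = 50.15, max(-1, 0) = 0, max(-33.61, 0) = 0
Node u (S = 112.7): V_u = e^(−0.0075)·[0.4606·50.1481 + 0.5394·0.0000] = 22.9244
Node d (S = 71.87): V_d = e^(−0.0075)·[0.4606·0.0000 + 0.5394·0.0000] = 0.0000
Node 0 (S = 90): V_0 = e^(−0.0075)·[0.4606·22.9244 + 0.5394·0.0000] = 10.4795

$10.48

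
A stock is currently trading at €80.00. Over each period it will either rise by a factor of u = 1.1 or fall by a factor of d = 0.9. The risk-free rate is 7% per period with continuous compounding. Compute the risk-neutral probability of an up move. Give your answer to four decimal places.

Risk-neutral probability p = (e^0.07 − 0.9)/(1.1 − 0.9) = 0.1725/0.2000 = 0.8625

p = 0.8625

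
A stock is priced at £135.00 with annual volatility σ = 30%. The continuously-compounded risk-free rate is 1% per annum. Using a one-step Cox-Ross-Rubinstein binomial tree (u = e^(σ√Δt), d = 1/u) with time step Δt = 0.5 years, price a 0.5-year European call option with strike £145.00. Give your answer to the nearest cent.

£10.00

CRR parameters: u = e^(σ√Δt) = e^(0.3·√0.5) = 1.2363, d = 1/u = 0.8089
Per-period rate: rΔt = 0.01·0.5 = 0.005, so R = e^0.005 = 1.0050
Risk-neutral probability p = (e^0.005 − 0.8089)/(1.2363 − 0.8089) = 0.1962/0.4275 = 0.4589
Terminal stock prices: S_u = 166.9, S_d = 109.2
Terminal payoffs (S − K): max(21.9, 0) = 21.9, max(-35.8, 0) = 0
Node 0 (S = 135): V_0 = e^(−0.005)·[0.4589·21.9020 + 0.5411·0.0000] = 10.0005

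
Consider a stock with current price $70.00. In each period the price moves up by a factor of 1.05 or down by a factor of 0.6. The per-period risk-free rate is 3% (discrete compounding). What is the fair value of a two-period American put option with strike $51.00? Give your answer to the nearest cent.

Risk-neutral probability p = (1 + 0.03 − 0.6)/(1.05 − 0.6) = 0.4300/0.4500 = 0.9556
Terminal stock prices: S_uu = 77.17, S_ud = 44.1, S_dd = 25.2
Terminal payoffs (K − S): max(-26.17, 0) = 0, max(6.9, 0) = 6.9, max(25.8, 0) = 25.8
Node u (S = 73.5): continuation = 1/1.03·[0.9556·0.0000 + 0.0444·6.9000] = 0.2977; exercise value = 0.0000 ≤ continuation, so V_u = 0.2977
Node d (S = 42): continuation = 1/1.03·[0.9556·6.9000 + 0.0444·25.8000] = 7.5146; exercise value = 9.0000 > continuation, so V_d = 9.0000 (exercise)
Node 0 (S = 70): continuation = 1/1.03·[0.9556·0.2977 + 0.0444·9.0000] = 0.6646; exercise value = 0.0000 ≤ continuation, so V_0 = 0.6646

$0.66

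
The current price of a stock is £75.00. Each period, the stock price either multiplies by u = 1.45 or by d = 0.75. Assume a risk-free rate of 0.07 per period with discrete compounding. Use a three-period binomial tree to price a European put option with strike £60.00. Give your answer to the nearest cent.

£3.70

Risk-neutral probability p = (1 + 0.07 − 0.75)/(1.45 − 0.75) = 0.3200/0.7000 = 0.4571
Terminal stock prices: S_uuu = 228.6, S_uud = 118.3, S_udd = 61.17, S_ddd = 31.64
Terminal payoffs (K − S): max(-168.6, 0) = 0, max(-58.27, 0) = 0, max(-1.172, 0) = 0, max(28.36, 0) = 28.36
Node uu (S = 157.7): V_uu = 1/1.07·[0.4571·0.0000 + 0.5429·0.0000] = 0.0000
Node ud (S = 81.56): V_ud = 1/1.07·[0.4571·0.0000 + 0.5429·0.0000] = 0.0000
Node dd (S = 42.19): V_dd = 1/1.07·[0.4571·0.0000 + 0.5429·28.3594] = 14.3879
Node u (S = 108.8): V_u = 1/1.07·[0.4571·0.0000 + 0.5429·0.0000] = 0.0000
Node d (S = 56.25): V_d = 1/1.07·[0.4571·0.0000 + 0.5429·14.3879] = 7.2996
Node 0 (S = 75): V_0 = 1/1.07·[0.4571·0.0000 + 0.5429·7.2996] = 3.7034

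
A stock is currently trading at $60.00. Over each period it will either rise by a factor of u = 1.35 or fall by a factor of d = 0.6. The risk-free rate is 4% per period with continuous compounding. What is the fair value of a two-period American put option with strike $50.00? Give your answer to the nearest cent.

$5.86

Risk-neutral probability p = (e^0.04 − 0.6)/(1.35 − 0.6) = 0.4408/0.7500 = 0.5877
Terminal stock prices: S_uu = 109.4, S_ud = 48.6, S_dd = 21.6
Terminal payoffs (K − S): max(-59.35, 0) = 0, max(1.4, 0) = 1.4, max(28.4, 0) = 28.4
Node u (S = 81): continuation = e^(−0.04)·[0.5877·0.0000 + 0.4123·1.4000] = 0.5545; exercise value = 0.0000 ≤ continuation, so V_u = 0.5545
Node d (S = 36): continuation = e^(−0.04)·[0.5877·1.4000 + 0.4123·28.4000] = 12.0395; exercise value = 14.0000 > continuation, so V_d = 14.0000 (exercise)
Node 0 (S = 60): continuation = e^(−0.04)·[0.5877·0.5545 + 0.4123·14.0000] = 5.8584; exercise value = 0.0000 ≤ continuation, so V_0 = 5.8584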